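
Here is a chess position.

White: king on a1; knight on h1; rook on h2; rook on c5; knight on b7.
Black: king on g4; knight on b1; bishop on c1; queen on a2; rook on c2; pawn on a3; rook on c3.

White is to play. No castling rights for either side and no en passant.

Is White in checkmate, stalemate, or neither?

checkmate

White to move; white king on a1.
In check: yes, from the black queen on a2.
King squares — b1: attacked by Qa2; a2: attacked by Rc2; b2: attacked by Bc1.
Legal moves for White: none.
In check with no legal moves → checkmate.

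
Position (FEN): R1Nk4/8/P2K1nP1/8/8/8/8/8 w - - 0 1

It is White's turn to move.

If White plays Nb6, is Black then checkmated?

yes

After Nb6: black king on d8; in check: yes, from the white rook on a8.
King squares — c7: attacked by Kd6; d7: attacked by Nb6; e7: attacked by Kd6; c8: attacked by Nb6; e8: attacked by Ra8.
Black has no legal moves → checkmate.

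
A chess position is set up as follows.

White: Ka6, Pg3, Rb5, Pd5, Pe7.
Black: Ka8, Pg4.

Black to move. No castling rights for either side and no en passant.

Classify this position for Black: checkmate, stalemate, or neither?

Black to move; black king on a8.
In check: no.
King squares — a7: attacked by Ka6; b7: attacked by Rb5; b8: attacked by Rb5.
Legal moves for Black: none.
Not in check and no legal moves → stalemate.

stalemate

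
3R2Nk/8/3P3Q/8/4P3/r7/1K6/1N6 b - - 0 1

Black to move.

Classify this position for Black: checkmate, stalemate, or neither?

Black to move; black king on h8.
In check: yes, from the white queen on h6.
King squares — g7: attacked by Qh6; h7: attacked by Qh6; g8: attacked by Rd8.
Legal moves for Black: none.
In check with no legal moves → checkmate.

checkmate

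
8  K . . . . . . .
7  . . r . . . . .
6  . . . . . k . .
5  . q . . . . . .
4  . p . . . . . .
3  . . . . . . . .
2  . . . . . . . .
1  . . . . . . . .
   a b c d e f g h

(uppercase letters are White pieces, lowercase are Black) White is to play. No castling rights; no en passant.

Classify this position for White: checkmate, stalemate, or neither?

stalemate

White to move; white king on a8.
In check: no.
King squares — a7: attacked by Rc7; b7: attacked by Qb5; b8: attacked by Qb5.
Legal moves for White: none.
Not in check and no legal moves → stalemate.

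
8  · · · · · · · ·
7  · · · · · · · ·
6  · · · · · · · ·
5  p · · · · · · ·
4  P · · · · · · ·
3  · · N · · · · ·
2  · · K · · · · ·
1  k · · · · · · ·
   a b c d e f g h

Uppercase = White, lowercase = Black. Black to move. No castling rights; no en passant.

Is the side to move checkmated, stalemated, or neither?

Black to move; black king on a1.
In check: no.
King squares — b1: attacked by Kc2; a2: attacked by Nc3; b2: attacked by Kc2.
Legal moves for Black: none.
Not in check and no legal moves → stalemate.

stalemate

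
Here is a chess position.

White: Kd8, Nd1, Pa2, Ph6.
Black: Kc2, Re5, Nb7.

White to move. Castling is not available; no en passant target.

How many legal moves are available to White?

White to move; king on d8.
In check: yes, from the black knight on b7.
Legal moves: Kc8, Kd7, Kc7.
Count: 3.

3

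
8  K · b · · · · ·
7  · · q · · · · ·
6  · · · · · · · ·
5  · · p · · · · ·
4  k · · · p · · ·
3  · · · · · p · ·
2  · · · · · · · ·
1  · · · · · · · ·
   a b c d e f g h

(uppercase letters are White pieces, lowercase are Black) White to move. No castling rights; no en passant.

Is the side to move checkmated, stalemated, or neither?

stalemate

White to move; white king on a8.
In check: no.
King squares — a7: attacked by Qc7; b7: attacked by Qc7; b8: attacked by Qc7.
Legal moves for White: none.
Not in check and no legal moves → stalemate.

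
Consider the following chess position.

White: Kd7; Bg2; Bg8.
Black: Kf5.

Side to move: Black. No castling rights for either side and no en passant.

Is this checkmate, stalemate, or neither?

neither

Black to move; black king on f5.
In check: no.
Legal moves for Black: Kg6, Kf6, Kg5, Ke5, Kg4, Kf4.
Black has 6 legal moves and is not in check → neither.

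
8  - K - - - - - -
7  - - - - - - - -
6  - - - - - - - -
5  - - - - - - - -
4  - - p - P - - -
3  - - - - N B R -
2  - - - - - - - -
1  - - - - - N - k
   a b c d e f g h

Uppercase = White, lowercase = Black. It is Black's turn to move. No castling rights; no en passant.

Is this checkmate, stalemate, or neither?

Black to move; black king on h1.
In check: yes, from the white bishop on f3.
King squares — g1: attacked by Rg3; g2: attacked by Ne3; h2: attacked by Nf1.
Legal moves for Black: none.
In check with no legal moves → checkmate.

checkmate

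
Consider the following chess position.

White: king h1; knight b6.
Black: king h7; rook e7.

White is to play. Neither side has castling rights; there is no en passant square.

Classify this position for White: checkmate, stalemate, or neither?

White to move; white king on h1.
In check: no.
Legal moves for White: Nc8, Na8, Nd7, Nd5, Nc4, Na4, Kh2, Kg2, Kg1.
White has 9 legal moves and is not in check → neither.

neither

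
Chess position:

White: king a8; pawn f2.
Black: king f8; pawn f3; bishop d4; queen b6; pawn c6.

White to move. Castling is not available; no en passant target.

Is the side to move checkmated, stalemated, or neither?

stalemate

White to move; white king on a8.
In check: no.
King squares — a7: attacked by Qb6; b7: attacked by Qb6; b8: attacked by Qb6.
Legal moves for White: none.
Not in check and no legal moves → stalemate.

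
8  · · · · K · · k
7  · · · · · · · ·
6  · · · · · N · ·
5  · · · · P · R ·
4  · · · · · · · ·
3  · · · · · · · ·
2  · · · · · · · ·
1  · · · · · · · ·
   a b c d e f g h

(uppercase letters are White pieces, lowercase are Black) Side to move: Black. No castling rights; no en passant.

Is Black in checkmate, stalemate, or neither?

Black to move; black king on h8.
In check: no.
King squares — g7: attacked by Rg5; h7: attacked by Nf6; g8: attacked by Rg5.
Legal moves for Black: none.
Not in check and no legal moves → stalemate.

stalemate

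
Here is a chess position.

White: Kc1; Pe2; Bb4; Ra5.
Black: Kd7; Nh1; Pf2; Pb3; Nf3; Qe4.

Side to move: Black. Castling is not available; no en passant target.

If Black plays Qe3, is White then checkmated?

After Qe3: white king on c1; in check: yes, from the black queen on e3.
White has 4 legal replies: Kb2, Kd1, Kb1, Bd2.
In check but a legal move exists → not checkmate.

no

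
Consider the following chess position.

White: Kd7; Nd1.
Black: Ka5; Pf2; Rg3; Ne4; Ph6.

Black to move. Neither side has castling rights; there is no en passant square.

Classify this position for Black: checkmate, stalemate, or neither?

neither

Black to move; black king on a5.
In check: no.
Legal moves for Black include: Kb6, Ka6, Kb5, Kb4, Ka4, Nf6+, Nd6, Ng5, Nc5+, Nc3, Nd2, Rg8, Rg7+, Rg6, Rg5, Rg4, Rh3, Rf3, ... (list truncated; more exist).
Black has legal moves and is not in check → neither.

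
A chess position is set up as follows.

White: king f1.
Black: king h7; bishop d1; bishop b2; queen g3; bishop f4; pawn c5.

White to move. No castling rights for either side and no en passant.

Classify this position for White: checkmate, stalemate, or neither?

White to move; white king on f1.
In check: no.
King squares — e1: attacked by Qg3; g1: attacked by Qg3; e2: attacked by Bd1; f2: attacked by Qg3; g2: attacked by Qg3.
Legal moves for White: none.
Not in check and no legal moves → stalemate.

stalemate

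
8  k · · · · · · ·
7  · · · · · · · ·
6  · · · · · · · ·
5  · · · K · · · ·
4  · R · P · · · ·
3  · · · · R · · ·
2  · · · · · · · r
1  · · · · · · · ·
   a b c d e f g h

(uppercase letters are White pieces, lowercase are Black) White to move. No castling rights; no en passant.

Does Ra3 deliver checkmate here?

After Ra3: black king on a8; in check: yes, from the white rook on a3.
King squares — a7: attacked by Ra3; b7: attacked by Rb4; b8: attacked by Rb4.
Black has no legal moves → checkmate.

yes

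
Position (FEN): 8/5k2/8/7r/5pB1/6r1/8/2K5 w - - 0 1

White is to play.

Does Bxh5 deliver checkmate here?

no

After Bxh5: black king on f7; in check: yes, from the white bishop on h5.
Black has 7 legal replies: Kg8, Kf8, Kg7, Ke7, Kf6, Ke6, Rg6.
In check but a legal move exists → not checkmate.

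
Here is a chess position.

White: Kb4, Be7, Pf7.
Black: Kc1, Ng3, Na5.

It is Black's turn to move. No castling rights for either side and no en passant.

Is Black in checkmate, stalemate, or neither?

Black to move; black king on c1.
In check: no.
Legal moves for Black: Nb7, Nc6+, Nc4, Nb3, Nh5, Nf5, Ne4, Ne2, Nh1, Nf1, Kd2, Kc2, Kb2, Kd1, Kb1.
Black has 15 legal moves and is not in check → neither.

neither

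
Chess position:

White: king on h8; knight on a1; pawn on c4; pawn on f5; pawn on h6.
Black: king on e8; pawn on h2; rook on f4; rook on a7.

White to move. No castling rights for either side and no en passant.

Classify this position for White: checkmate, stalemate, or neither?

neither

White to move; white king on h8.
In check: no.
Legal moves for White: Kg8, Nb3, Nc2, h7, f6, c5.
White has 6 legal moves and is not in check → neither.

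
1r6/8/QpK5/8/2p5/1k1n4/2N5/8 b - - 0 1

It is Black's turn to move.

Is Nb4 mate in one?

no

After Nb4: white king on c6; in check: yes, from the black knight on b4.
White has 5 legal replies: Kd7, Kc7, Kd6, Kb5, Nxb4.
In check but a legal move exists → not checkmate.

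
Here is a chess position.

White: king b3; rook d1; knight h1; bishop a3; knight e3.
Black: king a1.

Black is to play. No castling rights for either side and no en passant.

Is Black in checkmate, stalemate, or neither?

Black to move; black king on a1.
In check: yes, from the white rook on d1.
King squares — b1: attacked by Rd1; a2: attacked by Kb3; b2: attacked by Ba3.
Legal moves for Black: none.
In check with no legal moves → checkmate.

checkmate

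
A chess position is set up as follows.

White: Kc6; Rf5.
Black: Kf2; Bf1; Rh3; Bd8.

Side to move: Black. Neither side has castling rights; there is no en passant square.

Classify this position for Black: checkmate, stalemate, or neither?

Black to move; black king on f2.
In check: yes, from the white rook on f5.
Legal moves for Black: Kg3, Ke3, Kg2, Ke2, Kg1, Ke1, Rf3.
Black is in check but has 7 legal moves → neither.

neither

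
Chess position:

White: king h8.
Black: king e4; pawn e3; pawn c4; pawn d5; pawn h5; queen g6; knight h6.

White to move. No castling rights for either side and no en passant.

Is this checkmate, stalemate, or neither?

White to move; white king on h8.
In check: no.
King squares — g7: attacked by Qg6; h7: attacked by Qg6; g8: attacked by Qg6.
Legal moves for White: none.
Not in check and no legal moves → stalemate.

stalemate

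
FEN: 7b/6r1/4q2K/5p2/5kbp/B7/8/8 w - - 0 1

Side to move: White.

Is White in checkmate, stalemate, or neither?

White to move; white king on h6.
In check: yes, from the black queen on e6.
King squares — g5: attacked by Kf4; h5: attacked by Bg4; g6: attacked by Qe6; g7: attacked by Bh8; h7: attacked by Rg7.
Legal moves for White: none.
In check with no legal moves → checkmate.

checkmate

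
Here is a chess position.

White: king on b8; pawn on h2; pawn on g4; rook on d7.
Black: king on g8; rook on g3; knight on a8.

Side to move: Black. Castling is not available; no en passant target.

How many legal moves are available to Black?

Black to move; king on g8.
In check: no.
Legal moves: Kh8, Kf8, Nc7, Nb6, Rxg4, Rh3, Rf3, Re3, Rd3, Rc3, Rb3+, Ra3, Rg2, Rg1.
Count: 14.

14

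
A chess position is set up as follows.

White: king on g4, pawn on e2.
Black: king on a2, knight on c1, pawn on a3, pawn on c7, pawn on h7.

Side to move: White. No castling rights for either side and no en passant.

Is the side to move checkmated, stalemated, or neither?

White to move; white king on g4.
In check: no.
Legal moves for White: Kh5, Kg5, Kf5, Kh4, Kf4, Kh3, Kg3, Kf3, e3, e4.
White has 10 legal moves and is not in check → neither.

neither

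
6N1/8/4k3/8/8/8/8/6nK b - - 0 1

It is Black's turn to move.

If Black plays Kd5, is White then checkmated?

no

After Kd5: white king on h1; in check: no.
White is not in check, so this cannot be checkmate.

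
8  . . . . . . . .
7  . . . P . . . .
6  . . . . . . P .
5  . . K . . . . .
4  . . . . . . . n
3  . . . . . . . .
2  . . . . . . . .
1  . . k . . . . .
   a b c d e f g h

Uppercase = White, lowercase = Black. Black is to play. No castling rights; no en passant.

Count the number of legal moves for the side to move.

9

Black to move; king on c1.
In check: no.
Legal moves: Nxg6, Nf5, Nf3, Ng2, Kd2, Kc2, Kb2, Kd1, Kb1.
Count: 9.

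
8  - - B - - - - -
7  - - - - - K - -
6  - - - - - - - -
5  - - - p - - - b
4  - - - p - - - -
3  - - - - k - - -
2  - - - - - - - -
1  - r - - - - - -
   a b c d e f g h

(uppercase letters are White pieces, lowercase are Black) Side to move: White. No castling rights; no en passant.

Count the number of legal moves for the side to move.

6

White to move; king on f7.
In check: yes, from the black bishop on h5.
Legal moves: Kg8, Kf8, Kg7, Ke7, Kf6, Ke6.
Count: 6.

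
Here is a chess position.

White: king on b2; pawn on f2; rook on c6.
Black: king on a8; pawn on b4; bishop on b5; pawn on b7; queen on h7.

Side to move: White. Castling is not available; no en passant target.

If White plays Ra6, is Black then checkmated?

After Ra6: black king on a8; in check: yes, from the white rook on a6.
Black has 3 legal replies: Kb8, Bxa6, bxa6.
In check but a legal move exists → not checkmate.

no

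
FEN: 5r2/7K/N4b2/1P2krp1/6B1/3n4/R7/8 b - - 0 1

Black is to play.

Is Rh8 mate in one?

After Rh8: white king on h7; in check: yes, from the black rook on h8.
White has 1 legal reply: Kg6.
In check but a legal move exists → not checkmate.

no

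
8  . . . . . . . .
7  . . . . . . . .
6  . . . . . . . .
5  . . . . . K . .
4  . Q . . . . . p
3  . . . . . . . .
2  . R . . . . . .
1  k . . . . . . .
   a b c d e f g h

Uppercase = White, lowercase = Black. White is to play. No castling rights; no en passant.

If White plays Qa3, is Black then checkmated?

yes

After Qa3: black king on a1; in check: yes, from the white queen on a3.
King squares — b1: attacked by Rb2; a2: attacked by Rb2; b2: attacked by Qa3.
Black has no legal moves → checkmate.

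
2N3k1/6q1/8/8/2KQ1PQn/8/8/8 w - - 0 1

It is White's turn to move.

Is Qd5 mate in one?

no

After Qd5: black king on g8; in check: yes, from the white queen on d5.
Black has 3 legal replies: Kh8, Kf8, Kh7.
In check but a legal move exists → not checkmate.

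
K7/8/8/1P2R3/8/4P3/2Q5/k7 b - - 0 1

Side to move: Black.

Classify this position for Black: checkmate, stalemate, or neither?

Black to move; black king on a1.
In check: no.
King squares — b1: attacked by Qc2; a2: attacked by Qc2; b2: attacked by Qc2.
Legal moves for Black: none.
Not in check and no legal moves → stalemate.

stalemate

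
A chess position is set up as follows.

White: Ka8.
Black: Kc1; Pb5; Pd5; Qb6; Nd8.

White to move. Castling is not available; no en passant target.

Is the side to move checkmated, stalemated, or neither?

stalemate

White to move; white king on a8.
In check: no.
King squares — a7: attacked by Qb6; b7: attacked by Qb6; b8: attacked by Qb6.
Legal moves for White: none.
Not in check and no legal moves → stalemate.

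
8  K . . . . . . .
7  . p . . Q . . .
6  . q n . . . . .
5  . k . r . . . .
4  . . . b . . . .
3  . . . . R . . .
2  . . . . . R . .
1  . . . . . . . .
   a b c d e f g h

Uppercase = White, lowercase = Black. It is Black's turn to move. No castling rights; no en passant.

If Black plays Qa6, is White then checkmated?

yes

After Qa6: white king on a8; in check: yes, from the black queen on a6.
King squares — a7: attacked by Bd4; b7: attacked by Qa6; b8: attacked by Nc6.
White has no legal moves → checkmate.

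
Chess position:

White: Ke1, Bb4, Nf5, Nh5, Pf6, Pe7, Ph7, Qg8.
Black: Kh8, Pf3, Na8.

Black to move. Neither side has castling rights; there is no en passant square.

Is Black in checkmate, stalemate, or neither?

Black to move; black king on h8.
In check: yes, from the white queen on g8.
King squares — g7: attacked by Nf5; h7: attacked by Qg8; g8: attacked by Ph7.
Legal moves for Black: none.
In check with no legal moves → checkmate.

checkmate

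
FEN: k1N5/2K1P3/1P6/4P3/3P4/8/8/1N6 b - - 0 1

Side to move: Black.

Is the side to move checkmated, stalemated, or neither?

stalemate

Black to move; black king on a8.
In check: no.
King squares — a7: attacked by Pb6; b7: attacked by Kc7; b8: attacked by Kc7.
Legal moves for Black: none.
Not in check and no legal moves → stalemate.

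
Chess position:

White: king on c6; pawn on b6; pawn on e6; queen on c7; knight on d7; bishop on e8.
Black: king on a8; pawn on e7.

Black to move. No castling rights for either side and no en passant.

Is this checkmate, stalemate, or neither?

stalemate

Black to move; black king on a8.
In check: no.
King squares — a7: attacked by Pb6; b7: attacked by Kc6; b8: attacked by Qc7.
Legal moves for Black: none.
Not in check and no legal moves → stalemate.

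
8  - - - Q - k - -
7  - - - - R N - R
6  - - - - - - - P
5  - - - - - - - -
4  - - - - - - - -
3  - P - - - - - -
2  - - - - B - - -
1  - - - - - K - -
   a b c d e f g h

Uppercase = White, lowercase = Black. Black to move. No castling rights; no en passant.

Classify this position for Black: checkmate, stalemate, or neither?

checkmate

Black to move; black king on f8.
In check: yes, from the white queen on d8.
King squares — e7: attacked by Qd8; f7: attacked by Re7; g7: attacked by Ph6; e8: attacked by Re7; g8: attacked by Qd8.
Legal moves for Black: none.
In check with no legal moves → checkmate.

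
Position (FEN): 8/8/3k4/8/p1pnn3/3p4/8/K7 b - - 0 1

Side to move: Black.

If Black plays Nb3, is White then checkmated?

After Nb3: white king on a1; in check: yes, from the black knight on b3.
White has 3 legal replies: Kb2, Ka2, Kb1.
In check but a legal move exists → not checkmate.

no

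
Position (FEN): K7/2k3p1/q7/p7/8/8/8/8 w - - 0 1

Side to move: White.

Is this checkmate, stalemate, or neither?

checkmate

White to move; white king on a8.
In check: yes, from the black queen on a6.
King squares — a7: attacked by Qa6; b7: attacked by Qa6; b8: attacked by Kc7.
Legal moves for White: none.
In check with no legal moves → checkmate.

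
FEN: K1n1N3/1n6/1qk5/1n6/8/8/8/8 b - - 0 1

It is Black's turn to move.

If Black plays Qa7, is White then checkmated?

yes

After Qa7: white king on a8; in check: yes, from the black queen on a7.
King squares — a7: attacked by Nb5; b7: attacked by Kc6; b8: attacked by Qa7.
White has no legal moves → checkmate.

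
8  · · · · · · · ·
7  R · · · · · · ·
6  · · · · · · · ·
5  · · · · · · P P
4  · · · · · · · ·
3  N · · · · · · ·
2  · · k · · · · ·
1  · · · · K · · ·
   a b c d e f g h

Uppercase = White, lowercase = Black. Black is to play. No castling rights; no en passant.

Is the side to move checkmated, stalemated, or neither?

Black to move; black king on c2.
In check: yes, from the white knight on a3.
King squares — b1: attacked by Na3; c1: available; d1: attacked by Ke1; b2: available; d2: attacked by Ke1; b3: available; c3: available; d3: available.
Legal moves for Black: Kd3, Kc3, Kb3, Kb2, Kc1.
Black is in check but has 5 legal moves → neither.

neither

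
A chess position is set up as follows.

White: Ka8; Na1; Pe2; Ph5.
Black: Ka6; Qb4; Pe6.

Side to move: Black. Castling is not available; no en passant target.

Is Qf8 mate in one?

After Qf8: white king on a8; in check: yes, from the black queen on f8.
King squares — a7: attacked by Ka6; b7: attacked by Ka6; b8: attacked by Qf8.
White has no legal moves → checkmate.

yes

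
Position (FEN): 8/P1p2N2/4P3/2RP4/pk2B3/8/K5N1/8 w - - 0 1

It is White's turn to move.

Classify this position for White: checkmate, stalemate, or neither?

neither

White to move; white king on a2.
In check: no.
Legal moves for White include: Nh8, Nd8, Nh6, Nd6, Ng5, Ne5, Rxc7, Rc6, Rb5+, Ra5, Rc4+, Rc3, Rc2, Rc1, Bh7, Bg6, Bf5, Bf3, ... (list truncated; more exist).
White has legal moves and is not in check → neither.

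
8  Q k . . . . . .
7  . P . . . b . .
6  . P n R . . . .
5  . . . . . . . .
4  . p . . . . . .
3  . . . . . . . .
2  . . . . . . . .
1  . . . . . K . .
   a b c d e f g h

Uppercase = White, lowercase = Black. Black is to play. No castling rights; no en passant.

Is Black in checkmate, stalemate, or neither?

checkmate

Black to move; black king on b8.
In check: yes, from the white queen on a8.
King squares — a7: attacked by Pb6; b7: attacked by Qa8; c7: attacked by Pb6; a8: attacked by Pb7; c8: attacked by Pb7.
Legal moves for Black: none.
In check with no legal moves → checkmate.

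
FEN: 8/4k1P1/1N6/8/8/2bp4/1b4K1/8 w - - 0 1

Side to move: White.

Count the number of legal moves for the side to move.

White to move; king on g2.
In check: no.
Legal moves: Nc8+, Na8, Nd7, Nd5+, Nc4, Na4, Kh3, Kg3, Kf3, Kh2, Kf2, Kh1, Kg1, Kf1, g8=Q, g8=R, g8=B, g8=N+.
Count: 18.

18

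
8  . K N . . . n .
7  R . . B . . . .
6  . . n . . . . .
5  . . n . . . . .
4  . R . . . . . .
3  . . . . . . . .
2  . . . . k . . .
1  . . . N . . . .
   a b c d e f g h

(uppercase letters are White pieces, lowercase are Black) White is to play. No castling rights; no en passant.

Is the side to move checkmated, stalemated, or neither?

White to move; white king on b8.
In check: yes, from the black knight on c6.
Legal moves for White: Ka8, Kc7, Bxc6.
White is in check but has 3 legal moves → neither.

neither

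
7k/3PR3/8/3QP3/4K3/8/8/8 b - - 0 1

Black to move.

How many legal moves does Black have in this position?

Black to move; king on h8.
In check: no.
Legal moves: none.
Count: 0.

0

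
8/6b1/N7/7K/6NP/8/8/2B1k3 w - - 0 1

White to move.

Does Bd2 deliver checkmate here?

no

After Bd2: black king on e1; in check: yes, from the white bishop on d2.
Black has 4 legal replies: Ke2, Kxd2, Kf1, Kd1.
In check but a legal move exists → not checkmate.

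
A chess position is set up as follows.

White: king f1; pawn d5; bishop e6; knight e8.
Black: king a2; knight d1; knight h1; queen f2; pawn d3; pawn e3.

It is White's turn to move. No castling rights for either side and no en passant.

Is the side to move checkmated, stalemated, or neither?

White to move; white king on f1.
In check: yes, from the black queen on f2.
King squares — e1: attacked by Qf2; g1: attacked by Qf2; e2: attacked by Qf2; f2: attacked by Nd1; g2: attacked by Qf2.
Legal moves for White: none.
In check with no legal moves → checkmate.

checkmate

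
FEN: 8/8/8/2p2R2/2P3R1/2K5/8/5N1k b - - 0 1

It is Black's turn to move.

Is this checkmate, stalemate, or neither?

stalemate

Black to move; black king on h1.
In check: no.
King squares — g1: attacked by Rg4; g2: attacked by Rg4; h2: attacked by Nf1.
Legal moves for Black: none.
Not in check and no legal moves → stalemate.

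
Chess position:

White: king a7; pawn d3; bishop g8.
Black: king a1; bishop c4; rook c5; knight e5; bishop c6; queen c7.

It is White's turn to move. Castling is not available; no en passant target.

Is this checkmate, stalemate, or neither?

White to move; white king on a7.
In check: yes, from the black queen on c7.
King squares — a6: attacked by Bc4; b6: attacked by Qc7; b7: attacked by Bc6; a8: attacked by Bc6; b8: attacked by Qc7.
Legal moves for White: none.
In check with no legal moves → checkmate.

checkmate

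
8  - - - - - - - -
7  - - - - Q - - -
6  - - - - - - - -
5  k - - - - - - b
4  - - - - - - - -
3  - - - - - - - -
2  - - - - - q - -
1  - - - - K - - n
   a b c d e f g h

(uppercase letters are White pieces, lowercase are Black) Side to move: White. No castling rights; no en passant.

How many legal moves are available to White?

0

White to move; king on e1.
In check: yes, from the black queen on f2.
Legal moves: none.
Count: 0.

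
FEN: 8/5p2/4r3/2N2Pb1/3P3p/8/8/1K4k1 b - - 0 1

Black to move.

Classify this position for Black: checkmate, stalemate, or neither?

neither

Black to move; black king on g1.
In check: no.
Legal moves for Black include: Re8, Re7, Rh6, Rg6, Rf6, Rd6, Rc6, Rb6+, Ra6, Re5, Re4, Re3, Re2, Re1+, Bd8, Be7, Bh6, Bf6, ... (list truncated; more exist).
Black has legal moves and is not in check → neither.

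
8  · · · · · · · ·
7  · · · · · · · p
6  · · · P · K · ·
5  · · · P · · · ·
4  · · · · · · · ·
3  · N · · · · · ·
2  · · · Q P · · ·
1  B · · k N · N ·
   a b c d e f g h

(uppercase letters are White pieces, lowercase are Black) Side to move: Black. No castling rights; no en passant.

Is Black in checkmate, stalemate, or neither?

Black to move; black king on d1.
In check: yes, from the white queen on d2.
King squares — c1: attacked by Qd2; e1: attacked by Qd2; c2: attacked by Ne1; d2: attacked by Nb3; e2: attacked by Ng1.
Legal moves for Black: none.
In check with no legal moves → checkmate.

checkmate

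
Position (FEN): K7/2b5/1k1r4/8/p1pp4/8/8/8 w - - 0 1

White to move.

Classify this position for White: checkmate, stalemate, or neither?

White to move; white king on a8.
In check: no.
King squares — a7: attacked by Kb6; b7: attacked by Kb6; b8: attacked by Bc7.
Legal moves for White: none.
Not in check and no legal moves → stalemate.

stalemate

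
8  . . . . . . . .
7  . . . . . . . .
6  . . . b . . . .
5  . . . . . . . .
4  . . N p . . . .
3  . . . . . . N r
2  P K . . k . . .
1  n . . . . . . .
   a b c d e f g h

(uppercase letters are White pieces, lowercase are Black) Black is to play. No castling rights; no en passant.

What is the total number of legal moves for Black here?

7

Black to move; king on e2.
In check: yes, from the white knight on g3.
Legal moves: Kf3, Kd3, Kf2, Ke1, Kd1, Bxg3, Rxg3.
Count: 7.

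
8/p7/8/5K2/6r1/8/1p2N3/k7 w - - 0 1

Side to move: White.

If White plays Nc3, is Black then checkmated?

no

After Nc3: black king on a1; in check: no.
Black is not in check, so this cannot be checkmate.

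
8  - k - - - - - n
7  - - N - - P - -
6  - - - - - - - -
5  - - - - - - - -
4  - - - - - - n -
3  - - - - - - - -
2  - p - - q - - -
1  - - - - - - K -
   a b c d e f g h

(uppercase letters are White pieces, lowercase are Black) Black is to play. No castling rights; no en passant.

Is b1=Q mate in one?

yes

After b1=Q: white king on g1; in check: yes, from the black queen on b1.
King squares — f1: attacked by Qb1; h1: attacked by Qb1; f2: attacked by Qe2; g2: attacked by Qe2; h2: attacked by Qe2.
White has no legal moves → checkmate.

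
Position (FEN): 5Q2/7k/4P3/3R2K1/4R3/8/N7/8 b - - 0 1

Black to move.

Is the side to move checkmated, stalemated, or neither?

Black to move; black king on h7.
In check: no.
King squares — g6: attacked by Kg5; h6: attacked by Kg5; g7: attacked by Qf8; g8: attacked by Qf8; h8: attacked by Qf8.
Legal moves for Black: none.
Not in check and no legal moves → stalemate.

stalemate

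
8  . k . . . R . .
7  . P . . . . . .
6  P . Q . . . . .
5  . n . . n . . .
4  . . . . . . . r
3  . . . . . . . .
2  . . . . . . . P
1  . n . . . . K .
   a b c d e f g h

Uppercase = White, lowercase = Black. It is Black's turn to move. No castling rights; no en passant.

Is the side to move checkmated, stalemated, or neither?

Black to move; black king on b8.
In check: yes, from the white rook on f8.
Legal moves for Black: Ka7.
Black is in check but has 1 legal move → neither.

neither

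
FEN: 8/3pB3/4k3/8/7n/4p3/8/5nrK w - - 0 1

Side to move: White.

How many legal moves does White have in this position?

White to move; king on h1.
In check: yes, from the black rook on g1.
Legal moves: Kxg1.
Count: 1.

1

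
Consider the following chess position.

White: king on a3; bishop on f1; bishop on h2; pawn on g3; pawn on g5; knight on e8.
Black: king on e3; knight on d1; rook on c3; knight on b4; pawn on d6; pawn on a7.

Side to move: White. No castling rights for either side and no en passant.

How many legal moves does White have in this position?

White to move; king on a3.
In check: yes, from the black rook on c3.
Legal moves: Kxb4, Ka4.
Count: 2.

2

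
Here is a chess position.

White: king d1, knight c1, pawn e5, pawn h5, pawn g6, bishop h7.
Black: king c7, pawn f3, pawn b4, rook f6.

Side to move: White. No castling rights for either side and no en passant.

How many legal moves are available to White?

12

White to move; king on d1.
In check: no.
Legal moves: Bg8, Kd2, Kc2, Ke1, Nd3, Nb3, Ne2, Na2, exf6, g7, h6, e6.
Count: 12.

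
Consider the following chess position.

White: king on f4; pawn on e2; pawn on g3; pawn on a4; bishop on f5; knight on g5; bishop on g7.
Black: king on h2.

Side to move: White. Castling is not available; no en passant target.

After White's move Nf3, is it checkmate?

no

After Nf3: black king on h2; in check: yes, from the white knight on f3.
Black has 2 legal replies: Kg2, Kh1.
In check but a legal move exists → not checkmate.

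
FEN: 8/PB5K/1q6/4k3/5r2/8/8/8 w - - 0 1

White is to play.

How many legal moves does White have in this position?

16

White to move; king on h7.
In check: no.
Legal moves: Kh8, Kg8, Kg7, Bc8, Ba8, Bc6, Ba6, Bd5, Be4, Bf3, Bg2, Bh1, a8=Q, a8=R, a8=B, a8=N.
Count: 16.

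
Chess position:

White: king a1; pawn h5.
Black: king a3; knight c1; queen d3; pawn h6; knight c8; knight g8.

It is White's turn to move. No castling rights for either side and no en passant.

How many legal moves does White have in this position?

0

White to move; king on a1.
In check: no.
Legal moves: none.
Count: 0.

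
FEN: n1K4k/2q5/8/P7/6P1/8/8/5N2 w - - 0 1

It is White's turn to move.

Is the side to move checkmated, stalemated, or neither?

White to move; white king on c8.
In check: yes, from the black queen on c7.
King squares — b7: attacked by Qc7; c7: attacked by Na8; d7: attacked by Qc7; b8: attacked by Qc7; d8: attacked by Qc7.
Legal moves for White: none.
In check with no legal moves → checkmate.

checkmate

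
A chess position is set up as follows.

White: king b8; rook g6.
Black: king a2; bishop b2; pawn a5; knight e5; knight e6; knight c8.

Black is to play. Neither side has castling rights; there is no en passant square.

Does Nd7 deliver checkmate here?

After Nd7: white king on b8; in check: yes, from the black knight on d7.
White has 3 legal replies: Kxc8, Ka8, Kb7.
In check but a legal move exists → not checkmate.

no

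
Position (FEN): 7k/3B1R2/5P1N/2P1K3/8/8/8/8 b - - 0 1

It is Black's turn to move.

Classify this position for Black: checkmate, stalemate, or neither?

Black to move; black king on h8.
In check: no.
King squares — g7: attacked by Pf6; h7: attacked by Rf7; g8: attacked by Nh6.
Legal moves for Black: none.
Not in check and no legal moves → stalemate.

stalemate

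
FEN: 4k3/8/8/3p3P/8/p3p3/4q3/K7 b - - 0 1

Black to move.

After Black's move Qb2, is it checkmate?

After Qb2: white king on a1; in check: yes, from the black queen on b2.
King squares — b1: attacked by Qb2; a2: attacked by Qb2; b2: attacked by Pa3.
White has no legal moves → checkmate.

yes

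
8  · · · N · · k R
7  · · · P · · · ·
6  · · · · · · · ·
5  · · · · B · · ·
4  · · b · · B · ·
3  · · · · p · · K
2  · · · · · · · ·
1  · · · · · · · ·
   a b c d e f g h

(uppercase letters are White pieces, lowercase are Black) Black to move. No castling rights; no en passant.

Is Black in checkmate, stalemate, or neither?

Black to move; black king on g8.
In check: yes, from the white rook on h8.
King squares — f7: attacked by Nd8; g7: attacked by Be5; h7: attacked by Rh8; f8: attacked by Rh8; h8: attacked by Be5.
Legal moves for Black: none.
In check with no legal moves → checkmate.

checkmate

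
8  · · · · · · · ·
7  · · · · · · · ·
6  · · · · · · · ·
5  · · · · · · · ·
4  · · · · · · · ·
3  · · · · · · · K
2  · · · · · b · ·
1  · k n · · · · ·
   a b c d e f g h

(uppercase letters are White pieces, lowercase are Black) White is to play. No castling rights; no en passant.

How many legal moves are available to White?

3

White to move; king on h3.
In check: no.
Legal moves: Kg4, Kh2, Kg2.
Count: 3.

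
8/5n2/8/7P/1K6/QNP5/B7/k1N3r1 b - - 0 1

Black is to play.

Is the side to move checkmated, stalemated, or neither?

Black to move; black king on a1.
In check: yes, from the white knight on b3.
King squares — b1: attacked by Ba2; a2: attacked by Nc1; b2: attacked by Qa3.
Legal moves for Black: none.
In check with no legal moves → checkmate.

checkmate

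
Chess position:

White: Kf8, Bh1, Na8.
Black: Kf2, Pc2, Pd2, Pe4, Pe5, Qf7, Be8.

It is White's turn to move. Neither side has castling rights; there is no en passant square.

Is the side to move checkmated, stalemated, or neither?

White to move; white king on f8.
In check: yes, from the black queen on f7.
King squares — e7: attacked by Qf7; f7: attacked by Be8; g7: attacked by Qf7; e8: attacked by Qf7; g8: attacked by Qf7.
Legal moves for White: none.
In check with no legal moves → checkmate.

checkmate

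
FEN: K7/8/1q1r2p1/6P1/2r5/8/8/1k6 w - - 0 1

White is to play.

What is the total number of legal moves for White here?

0

White to move; king on a8.
In check: no.
Legal moves: none.
Count: 0.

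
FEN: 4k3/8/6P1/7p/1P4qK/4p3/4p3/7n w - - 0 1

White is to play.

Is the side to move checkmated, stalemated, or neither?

checkmate

White to move; white king on h4.
In check: yes, from the black queen on g4.
King squares — g3: attacked by Nh1; h3: attacked by Qg4; g4: attacked by Ph5; g5: attacked by Qg4; h5: attacked by Qg4.
Legal moves for White: none.
In check with no legal moves → checkmate.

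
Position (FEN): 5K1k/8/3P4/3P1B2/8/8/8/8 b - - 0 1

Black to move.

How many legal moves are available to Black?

0

Black to move; king on h8.
In check: no.
Legal moves: none.
Count: 0.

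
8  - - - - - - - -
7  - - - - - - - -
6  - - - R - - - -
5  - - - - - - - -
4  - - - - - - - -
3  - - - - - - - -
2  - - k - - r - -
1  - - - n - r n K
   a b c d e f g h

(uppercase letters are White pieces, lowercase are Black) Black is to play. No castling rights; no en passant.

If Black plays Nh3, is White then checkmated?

yes

After Nh3: white king on h1; in check: yes, from the black rook on f1.
King squares — g1: attacked by Rf1; g2: attacked by Rf2; h2: attacked by Rf2.
White has no legal moves → checkmate.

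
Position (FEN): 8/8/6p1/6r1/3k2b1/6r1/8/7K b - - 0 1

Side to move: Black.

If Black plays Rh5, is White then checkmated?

yes

After Rh5: white king on h1; in check: yes, from the black rook on h5.
King squares — g1: attacked by Rg3; g2: attacked by Rg3; h2: attacked by Rh5.
White has no legal moves → checkmate.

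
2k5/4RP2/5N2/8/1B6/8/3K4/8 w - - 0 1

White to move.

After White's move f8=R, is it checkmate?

After f8=R: black king on c8; in check: yes, from the white rook on f8.
King squares — b7: attacked by Re7; c7: attacked by Re7; d7: attacked by Nf6; b8: attacked by Rf8; d8: attacked by Rf8.
Black has no legal moves → checkmate.

yes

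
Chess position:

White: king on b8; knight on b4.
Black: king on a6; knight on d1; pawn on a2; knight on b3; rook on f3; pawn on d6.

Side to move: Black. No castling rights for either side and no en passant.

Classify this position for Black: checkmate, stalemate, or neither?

Black to move; black king on a6.
In check: yes, from the white knight on b4.
Legal moves for Black: Kb6, Kb5, Ka5.
Black is in check but has 3 legal moves → neither.

neither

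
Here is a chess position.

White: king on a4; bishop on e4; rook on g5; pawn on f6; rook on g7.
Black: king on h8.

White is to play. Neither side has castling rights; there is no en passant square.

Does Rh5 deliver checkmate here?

yes

After Rh5: black king on h8; in check: yes, from the white rook on h5.
King squares — g7: attacked by Pf6; h7: attacked by Be4; g8: attacked by Rg7.
Black has no legal moves → checkmate.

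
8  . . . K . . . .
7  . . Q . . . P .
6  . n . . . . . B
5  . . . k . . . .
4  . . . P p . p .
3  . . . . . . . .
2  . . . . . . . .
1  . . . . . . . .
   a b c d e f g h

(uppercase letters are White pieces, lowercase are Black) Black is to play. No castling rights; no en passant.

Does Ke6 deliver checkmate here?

no

After Ke6: white king on d8; in check: no.
White is not in check, so this cannot be checkmate.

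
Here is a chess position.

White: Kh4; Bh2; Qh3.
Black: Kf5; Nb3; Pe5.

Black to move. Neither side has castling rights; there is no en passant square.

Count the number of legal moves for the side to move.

3

Black to move; king on f5.
In check: yes, from the white queen on h3.
Legal moves: Kg6, Kf6, Ke4.
Count: 3.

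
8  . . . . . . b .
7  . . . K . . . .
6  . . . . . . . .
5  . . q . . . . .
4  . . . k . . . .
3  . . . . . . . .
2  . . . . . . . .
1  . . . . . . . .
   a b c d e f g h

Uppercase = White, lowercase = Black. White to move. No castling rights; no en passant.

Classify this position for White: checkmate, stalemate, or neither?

White to move; white king on d7.
In check: no.
Legal moves for White: Ke8, Kd8.
White has 2 legal moves and is not in check → neither.

neither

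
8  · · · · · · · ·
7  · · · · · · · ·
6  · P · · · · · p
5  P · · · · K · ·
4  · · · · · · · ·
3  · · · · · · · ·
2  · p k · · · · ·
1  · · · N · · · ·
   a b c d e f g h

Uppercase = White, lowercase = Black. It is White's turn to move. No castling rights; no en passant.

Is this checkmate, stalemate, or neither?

White to move; white king on f5.
In check: no.
Legal moves for White: Kg6, Kf6, Ke6, Ke5, Kg4, Kf4, Ke4, Ne3+, Nc3, Nf2, Nxb2, b7, a6.
White has 13 legal moves and is not in check → neither.

neither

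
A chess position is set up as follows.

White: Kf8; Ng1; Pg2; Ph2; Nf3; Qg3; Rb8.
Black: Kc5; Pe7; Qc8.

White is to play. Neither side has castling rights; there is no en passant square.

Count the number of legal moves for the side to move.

4

White to move; king on f8.
In check: yes, from the black queen on c8.
Legal moves: Kg7, Kf7, Kxe7, Rxc8+.
Count: 4.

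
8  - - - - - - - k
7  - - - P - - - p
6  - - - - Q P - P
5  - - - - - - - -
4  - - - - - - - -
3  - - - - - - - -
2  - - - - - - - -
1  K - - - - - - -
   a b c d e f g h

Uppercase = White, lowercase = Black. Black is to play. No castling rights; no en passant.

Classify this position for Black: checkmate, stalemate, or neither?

Black to move; black king on h8.
In check: no.
King squares — g7: attacked by Pf6; h7: own pawn; g8: attacked by Qe6.
Legal moves for Black: none.
Not in check and no legal moves → stalemate.

stalemate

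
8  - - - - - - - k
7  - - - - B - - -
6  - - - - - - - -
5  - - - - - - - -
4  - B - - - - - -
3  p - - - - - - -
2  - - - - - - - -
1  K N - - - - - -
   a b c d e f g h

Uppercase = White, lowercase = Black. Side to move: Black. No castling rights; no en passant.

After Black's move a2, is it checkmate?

no

After a2: white king on a1; in check: no.
White is not in check, so this cannot be checkmate.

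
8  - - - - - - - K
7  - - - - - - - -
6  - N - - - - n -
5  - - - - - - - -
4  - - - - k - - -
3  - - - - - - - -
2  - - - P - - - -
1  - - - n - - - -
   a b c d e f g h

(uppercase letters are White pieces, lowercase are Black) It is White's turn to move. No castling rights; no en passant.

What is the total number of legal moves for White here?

3

White to move; king on h8.
In check: yes, from the black knight on g6.
Legal moves: Kg8, Kh7, Kg7.
Count: 3.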